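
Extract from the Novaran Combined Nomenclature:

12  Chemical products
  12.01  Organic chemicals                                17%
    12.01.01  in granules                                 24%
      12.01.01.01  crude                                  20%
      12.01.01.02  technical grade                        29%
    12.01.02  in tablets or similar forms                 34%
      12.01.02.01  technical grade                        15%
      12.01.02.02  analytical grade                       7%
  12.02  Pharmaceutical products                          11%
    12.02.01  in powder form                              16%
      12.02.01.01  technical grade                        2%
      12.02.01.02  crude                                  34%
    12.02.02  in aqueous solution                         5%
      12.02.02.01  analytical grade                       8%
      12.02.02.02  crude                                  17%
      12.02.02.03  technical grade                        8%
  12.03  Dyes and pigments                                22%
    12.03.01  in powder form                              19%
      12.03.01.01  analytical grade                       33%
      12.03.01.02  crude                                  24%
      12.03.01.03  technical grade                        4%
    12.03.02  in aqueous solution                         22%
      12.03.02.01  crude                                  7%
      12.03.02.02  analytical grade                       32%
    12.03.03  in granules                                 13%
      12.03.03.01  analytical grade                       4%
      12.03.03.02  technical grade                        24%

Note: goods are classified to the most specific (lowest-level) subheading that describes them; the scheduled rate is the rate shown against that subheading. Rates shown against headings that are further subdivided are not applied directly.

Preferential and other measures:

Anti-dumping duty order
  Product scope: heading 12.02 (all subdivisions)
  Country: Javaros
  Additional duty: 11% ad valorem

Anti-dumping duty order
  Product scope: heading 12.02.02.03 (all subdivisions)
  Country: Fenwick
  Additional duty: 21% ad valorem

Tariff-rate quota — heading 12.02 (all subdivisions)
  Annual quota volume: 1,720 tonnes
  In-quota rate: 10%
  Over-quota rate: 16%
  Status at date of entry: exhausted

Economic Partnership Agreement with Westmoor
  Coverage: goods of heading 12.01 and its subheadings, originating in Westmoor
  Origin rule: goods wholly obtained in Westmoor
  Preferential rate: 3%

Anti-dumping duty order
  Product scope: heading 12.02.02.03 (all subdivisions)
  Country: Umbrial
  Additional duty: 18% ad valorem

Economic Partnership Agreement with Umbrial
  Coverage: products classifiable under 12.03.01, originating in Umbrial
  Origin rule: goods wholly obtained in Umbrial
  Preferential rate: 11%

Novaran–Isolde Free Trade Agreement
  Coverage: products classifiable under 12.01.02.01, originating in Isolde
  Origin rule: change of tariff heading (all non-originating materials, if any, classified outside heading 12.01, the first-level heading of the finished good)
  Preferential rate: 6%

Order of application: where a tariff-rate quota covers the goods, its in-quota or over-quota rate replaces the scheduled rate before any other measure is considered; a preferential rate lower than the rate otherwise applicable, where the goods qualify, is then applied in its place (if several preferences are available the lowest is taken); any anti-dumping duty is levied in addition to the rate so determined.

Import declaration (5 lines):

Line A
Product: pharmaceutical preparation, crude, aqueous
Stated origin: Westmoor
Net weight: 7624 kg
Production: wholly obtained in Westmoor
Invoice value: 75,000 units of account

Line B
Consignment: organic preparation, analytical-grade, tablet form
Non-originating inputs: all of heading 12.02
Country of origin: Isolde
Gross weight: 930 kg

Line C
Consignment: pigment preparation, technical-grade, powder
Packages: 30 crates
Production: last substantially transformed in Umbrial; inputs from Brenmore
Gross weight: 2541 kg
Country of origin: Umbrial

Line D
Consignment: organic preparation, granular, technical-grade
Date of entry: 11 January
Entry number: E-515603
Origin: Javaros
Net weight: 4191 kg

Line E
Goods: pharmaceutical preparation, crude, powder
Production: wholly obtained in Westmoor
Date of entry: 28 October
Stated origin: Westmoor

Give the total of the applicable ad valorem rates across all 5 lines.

Line A: pharmaceutical → 12.02; aqueous → 12.02.02; crude → 12.02.02.02. Scheduled 17%. quota on 12.02 exhausted → over-quota 16%; Westmoor agreement on 12.01: 12.02.02.02 not covered. → 16%.
Line B: organic → 12.01; tablet form → 12.01.02; analytical-grade → 12.01.02.02. Scheduled 7%. Isolde agreement on 12.01.02.01: 12.01.02.02 not covered. → 7%.
Line C: pigment → 12.03; powder → 12.03.01; technical-grade → 12.03.01.03. Scheduled 4%. Umbrial agreement on 12.03.01: not wholly obtained. → 4%.
Line D: organic → 12.01; granular → 12.01.01; technical-grade → 12.01.01.02. Scheduled 29%. No special measure applies. → 29%.
Line E: pharmaceutical → 12.02; powder → 12.02.01; crude → 12.02.01.02. Scheduled 34%. quota on 12.02 exhausted → over-quota 16%; Westmoor agreement on 12.01: 12.02.01.02 not covered. → 16%.
Sum: 16% + 7% + 4% + 29% + 16% = 72%.

72%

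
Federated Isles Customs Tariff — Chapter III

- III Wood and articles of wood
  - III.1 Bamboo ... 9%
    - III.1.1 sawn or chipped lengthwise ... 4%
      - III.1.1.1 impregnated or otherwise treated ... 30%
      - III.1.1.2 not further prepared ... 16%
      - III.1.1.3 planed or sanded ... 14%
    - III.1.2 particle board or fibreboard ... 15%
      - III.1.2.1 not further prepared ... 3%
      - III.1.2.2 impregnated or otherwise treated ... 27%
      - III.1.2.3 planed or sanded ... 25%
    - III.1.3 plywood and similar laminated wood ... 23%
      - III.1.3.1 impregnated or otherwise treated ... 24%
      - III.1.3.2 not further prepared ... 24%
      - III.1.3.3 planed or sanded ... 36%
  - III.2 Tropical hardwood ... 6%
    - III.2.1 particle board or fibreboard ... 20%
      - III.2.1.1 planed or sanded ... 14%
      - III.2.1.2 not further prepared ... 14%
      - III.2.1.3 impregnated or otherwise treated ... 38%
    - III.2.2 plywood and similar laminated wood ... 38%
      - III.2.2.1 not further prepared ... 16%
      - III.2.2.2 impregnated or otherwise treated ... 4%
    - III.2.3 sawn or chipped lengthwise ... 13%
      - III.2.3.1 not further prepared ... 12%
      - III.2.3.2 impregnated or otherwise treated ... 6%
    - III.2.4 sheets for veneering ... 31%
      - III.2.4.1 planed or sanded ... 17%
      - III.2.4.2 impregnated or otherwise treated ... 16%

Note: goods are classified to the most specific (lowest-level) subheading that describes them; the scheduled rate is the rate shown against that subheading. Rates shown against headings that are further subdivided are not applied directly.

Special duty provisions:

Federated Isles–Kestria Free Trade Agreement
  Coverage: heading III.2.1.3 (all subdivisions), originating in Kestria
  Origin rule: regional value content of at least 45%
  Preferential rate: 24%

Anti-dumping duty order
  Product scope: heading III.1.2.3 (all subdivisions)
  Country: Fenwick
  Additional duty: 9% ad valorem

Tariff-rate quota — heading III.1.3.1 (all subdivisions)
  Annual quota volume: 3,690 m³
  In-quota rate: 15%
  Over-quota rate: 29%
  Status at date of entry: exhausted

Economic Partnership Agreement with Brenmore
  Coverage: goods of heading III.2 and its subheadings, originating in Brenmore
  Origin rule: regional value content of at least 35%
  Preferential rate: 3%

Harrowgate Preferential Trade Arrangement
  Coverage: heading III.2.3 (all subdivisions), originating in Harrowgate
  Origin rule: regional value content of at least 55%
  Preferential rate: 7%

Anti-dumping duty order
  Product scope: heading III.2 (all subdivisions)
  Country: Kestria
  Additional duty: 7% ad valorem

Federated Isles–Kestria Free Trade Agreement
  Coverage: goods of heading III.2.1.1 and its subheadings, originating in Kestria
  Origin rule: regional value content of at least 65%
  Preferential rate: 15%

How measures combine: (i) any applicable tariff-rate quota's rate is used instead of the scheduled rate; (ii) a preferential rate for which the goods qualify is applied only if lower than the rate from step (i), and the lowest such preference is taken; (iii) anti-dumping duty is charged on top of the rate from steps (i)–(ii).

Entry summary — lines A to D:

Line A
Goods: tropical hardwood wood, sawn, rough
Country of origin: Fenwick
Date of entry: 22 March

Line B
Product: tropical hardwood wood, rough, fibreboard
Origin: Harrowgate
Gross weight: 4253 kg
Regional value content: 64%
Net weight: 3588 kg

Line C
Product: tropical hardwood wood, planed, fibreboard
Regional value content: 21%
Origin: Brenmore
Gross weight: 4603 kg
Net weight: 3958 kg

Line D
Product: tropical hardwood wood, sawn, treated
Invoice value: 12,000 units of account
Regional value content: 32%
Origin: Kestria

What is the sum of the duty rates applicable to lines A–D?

Line A: tropical hardwood → III.2; sawn → III.2.3; rough → III.2.3.1. Scheduled 12%. No special measure applies. → 12%.
Line B: tropical hardwood → III.2; fibreboard → III.2.1; rough → III.2.1.2. Scheduled 14%. Harrowgate agreement on III.2.3: III.2.1.2 not covered. → 14%.
Line C: tropical hardwood → III.2; fibreboard → III.2.1; planed → III.2.1.1. Scheduled 14%. Brenmore agreement on III.2: RVC < 35%. → 14%.
Line D: tropical hardwood → III.2; sawn → III.2.3; treated → III.2.3.2. Scheduled 6%. Kestria agreement on III.2.1.3: III.2.3.2 not covered; Kestria agreement on III.2.1.1: III.2.3.2 not covered; anti-dumping (Kestria, III.2): +7%; total 6% + 7% = 13%. → 13%.
Sum: 12% + 14% + 14% + 13% = 53%.

53%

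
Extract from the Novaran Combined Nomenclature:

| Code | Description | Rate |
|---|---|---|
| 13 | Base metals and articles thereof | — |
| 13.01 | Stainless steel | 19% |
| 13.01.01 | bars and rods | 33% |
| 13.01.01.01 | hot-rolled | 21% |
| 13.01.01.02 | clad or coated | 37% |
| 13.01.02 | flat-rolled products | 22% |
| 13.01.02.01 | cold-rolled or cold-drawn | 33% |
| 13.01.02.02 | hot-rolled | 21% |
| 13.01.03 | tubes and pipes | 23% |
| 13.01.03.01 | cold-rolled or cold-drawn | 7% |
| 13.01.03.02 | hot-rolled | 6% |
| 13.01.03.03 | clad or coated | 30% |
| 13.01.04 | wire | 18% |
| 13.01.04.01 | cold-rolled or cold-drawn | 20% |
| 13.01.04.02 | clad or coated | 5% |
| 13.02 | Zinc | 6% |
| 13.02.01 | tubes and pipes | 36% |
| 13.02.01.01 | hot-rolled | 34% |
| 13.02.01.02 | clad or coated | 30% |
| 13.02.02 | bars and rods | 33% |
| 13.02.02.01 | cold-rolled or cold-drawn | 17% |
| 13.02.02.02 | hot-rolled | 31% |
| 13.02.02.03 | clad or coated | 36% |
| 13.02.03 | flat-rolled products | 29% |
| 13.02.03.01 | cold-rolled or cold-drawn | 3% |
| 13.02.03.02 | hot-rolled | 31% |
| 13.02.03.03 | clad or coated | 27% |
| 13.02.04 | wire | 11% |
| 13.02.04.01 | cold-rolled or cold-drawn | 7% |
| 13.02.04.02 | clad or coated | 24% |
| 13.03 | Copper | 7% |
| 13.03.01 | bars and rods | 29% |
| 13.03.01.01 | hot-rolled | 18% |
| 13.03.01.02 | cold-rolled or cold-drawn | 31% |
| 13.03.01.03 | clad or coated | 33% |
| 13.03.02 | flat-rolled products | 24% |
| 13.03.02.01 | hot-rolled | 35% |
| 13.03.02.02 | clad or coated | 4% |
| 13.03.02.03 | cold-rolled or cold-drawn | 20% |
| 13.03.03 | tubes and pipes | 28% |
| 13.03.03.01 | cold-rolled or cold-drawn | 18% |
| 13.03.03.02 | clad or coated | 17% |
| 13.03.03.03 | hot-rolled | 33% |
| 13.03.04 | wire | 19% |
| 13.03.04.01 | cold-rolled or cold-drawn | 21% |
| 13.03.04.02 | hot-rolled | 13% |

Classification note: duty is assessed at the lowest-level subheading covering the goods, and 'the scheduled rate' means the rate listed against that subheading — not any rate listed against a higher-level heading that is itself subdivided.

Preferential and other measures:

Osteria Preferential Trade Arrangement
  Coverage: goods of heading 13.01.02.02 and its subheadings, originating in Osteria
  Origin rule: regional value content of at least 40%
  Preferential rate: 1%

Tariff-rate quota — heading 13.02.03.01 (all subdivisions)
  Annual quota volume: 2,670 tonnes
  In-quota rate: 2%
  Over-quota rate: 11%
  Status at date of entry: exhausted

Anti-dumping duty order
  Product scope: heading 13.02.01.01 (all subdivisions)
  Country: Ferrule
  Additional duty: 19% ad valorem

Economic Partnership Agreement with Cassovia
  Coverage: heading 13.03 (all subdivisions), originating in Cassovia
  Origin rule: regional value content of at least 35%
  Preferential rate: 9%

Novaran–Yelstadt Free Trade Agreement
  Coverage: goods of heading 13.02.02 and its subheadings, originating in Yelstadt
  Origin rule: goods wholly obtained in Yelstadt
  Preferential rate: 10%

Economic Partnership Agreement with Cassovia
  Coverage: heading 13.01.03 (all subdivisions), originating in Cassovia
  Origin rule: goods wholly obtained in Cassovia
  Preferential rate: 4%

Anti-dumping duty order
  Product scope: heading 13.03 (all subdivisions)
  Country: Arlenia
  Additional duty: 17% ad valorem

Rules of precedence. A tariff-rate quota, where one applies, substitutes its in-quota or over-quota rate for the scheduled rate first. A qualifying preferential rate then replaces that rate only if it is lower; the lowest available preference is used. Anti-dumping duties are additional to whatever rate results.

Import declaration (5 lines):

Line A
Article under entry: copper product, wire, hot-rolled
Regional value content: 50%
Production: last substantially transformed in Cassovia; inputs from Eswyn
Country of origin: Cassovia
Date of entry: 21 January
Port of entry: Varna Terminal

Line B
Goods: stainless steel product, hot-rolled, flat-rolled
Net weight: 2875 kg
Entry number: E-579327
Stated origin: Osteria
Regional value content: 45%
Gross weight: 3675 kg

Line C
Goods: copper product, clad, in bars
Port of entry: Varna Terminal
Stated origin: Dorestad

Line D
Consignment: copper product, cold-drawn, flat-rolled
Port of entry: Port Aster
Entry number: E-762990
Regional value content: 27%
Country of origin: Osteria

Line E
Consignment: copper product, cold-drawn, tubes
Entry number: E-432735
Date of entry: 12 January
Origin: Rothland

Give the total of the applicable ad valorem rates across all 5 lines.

Line A: copper → 13.03; wire → 13.03.04; hot-rolled → 13.03.04.02. Scheduled 13%. Cassovia agreement on 13.03: RVC ≥ 35% → 9% available; Cassovia agreement on 13.01.03: 13.03.04.02 not covered; preferential 9%. → 9%.
Line B: stainless steel → 13.01; flat-rolled → 13.01.02; hot-rolled → 13.01.02.02. Scheduled 21%. Osteria agreement on 13.01.02.02: RVC ≥ 40% → 1% available; preferential 1%. → 1%.
Line C: copper → 13.03; in bars → 13.03.01; clad → 13.03.01.03. Scheduled 33%. No special measure applies. → 33%.
Line D: copper → 13.03; flat-rolled → 13.03.02; cold-drawn → 13.03.02.03. Scheduled 20%. Osteria agreement on 13.01.02.02: 13.03.02.03 not covered. → 20%.
Line E: copper → 13.03; tubes → 13.03.03; cold-drawn → 13.03.03.01. Scheduled 18%. No special measure applies. → 18%.
Sum: 9% + 1% + 33% + 20% + 18% = 81%.

81%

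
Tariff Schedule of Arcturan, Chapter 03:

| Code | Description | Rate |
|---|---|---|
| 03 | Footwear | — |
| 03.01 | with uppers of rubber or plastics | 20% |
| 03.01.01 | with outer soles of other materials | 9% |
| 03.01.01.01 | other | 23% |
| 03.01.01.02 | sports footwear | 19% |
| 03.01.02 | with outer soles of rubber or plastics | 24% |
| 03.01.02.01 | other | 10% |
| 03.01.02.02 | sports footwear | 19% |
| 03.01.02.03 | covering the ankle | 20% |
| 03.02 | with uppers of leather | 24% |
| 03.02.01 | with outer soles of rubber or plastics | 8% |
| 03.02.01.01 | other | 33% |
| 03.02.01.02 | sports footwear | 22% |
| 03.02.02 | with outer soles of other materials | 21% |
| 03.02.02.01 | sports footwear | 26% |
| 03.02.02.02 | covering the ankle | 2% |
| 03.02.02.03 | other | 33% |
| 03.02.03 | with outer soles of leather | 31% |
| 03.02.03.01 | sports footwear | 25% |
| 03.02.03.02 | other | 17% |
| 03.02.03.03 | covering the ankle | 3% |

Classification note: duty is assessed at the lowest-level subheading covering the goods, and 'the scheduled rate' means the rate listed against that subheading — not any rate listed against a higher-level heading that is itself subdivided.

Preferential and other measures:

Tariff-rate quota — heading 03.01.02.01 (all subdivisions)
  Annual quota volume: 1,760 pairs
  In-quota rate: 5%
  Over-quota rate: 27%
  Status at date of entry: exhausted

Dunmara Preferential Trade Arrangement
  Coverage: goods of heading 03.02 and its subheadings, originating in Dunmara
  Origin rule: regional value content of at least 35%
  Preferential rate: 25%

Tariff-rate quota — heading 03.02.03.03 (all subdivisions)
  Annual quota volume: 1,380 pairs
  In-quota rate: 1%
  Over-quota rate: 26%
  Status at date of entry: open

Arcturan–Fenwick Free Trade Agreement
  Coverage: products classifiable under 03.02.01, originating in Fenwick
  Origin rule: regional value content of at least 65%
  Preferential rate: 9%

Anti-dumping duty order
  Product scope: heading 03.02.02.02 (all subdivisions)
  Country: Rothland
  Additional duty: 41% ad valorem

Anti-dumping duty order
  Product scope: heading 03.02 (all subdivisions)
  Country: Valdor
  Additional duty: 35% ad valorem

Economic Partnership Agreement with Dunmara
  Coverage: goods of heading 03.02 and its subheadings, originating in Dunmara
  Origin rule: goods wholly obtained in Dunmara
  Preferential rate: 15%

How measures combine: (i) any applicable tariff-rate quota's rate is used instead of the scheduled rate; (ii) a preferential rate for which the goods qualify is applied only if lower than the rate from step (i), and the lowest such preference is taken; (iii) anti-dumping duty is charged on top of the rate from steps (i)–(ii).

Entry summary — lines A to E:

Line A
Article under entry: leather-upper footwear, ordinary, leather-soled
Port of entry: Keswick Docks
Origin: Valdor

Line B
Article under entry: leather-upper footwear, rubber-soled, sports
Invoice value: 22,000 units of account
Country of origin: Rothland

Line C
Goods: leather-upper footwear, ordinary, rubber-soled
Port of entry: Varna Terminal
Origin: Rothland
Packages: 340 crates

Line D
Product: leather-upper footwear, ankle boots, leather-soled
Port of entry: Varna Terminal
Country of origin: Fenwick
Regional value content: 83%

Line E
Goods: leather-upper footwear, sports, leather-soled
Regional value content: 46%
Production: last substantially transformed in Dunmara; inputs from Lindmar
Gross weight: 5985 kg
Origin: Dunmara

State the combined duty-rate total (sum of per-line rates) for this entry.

133%

Line A: leather-upper → 03.02; leather-soled → 03.02.03; ordinary → 03.02.03.02. Scheduled 17%. anti-dumping (Valdor, 03.02): +35%; total 17% + 35% = 52%. → 52%.
Line B: leather-upper → 03.02; rubber-soled → 03.02.01; sports → 03.02.01.02. Scheduled 22%. No special measure applies. → 22%.
Line C: leather-upper → 03.02; rubber-soled → 03.02.01; ordinary → 03.02.01.01. Scheduled 33%. No special measure applies. → 33%.
Line D: leather-upper → 03.02; leather-soled → 03.02.03; ankle boots → 03.02.03.03. Scheduled 3%. quota on 03.02.03.03 open → in-quota 1%; Fenwick agreement on 03.02.01: 03.02.03.03 not covered. → 1%.
Line E: leather-upper → 03.02; leather-soled → 03.02.03; sports → 03.02.03.01. Scheduled 25%. Dunmara agreement on 03.02: RVC ≥ 35% → 25% available; Dunmara agreement on 03.02: not wholly obtained; preference 25% not lower than 25% → no reduction. → 25%.
Sum: 52% + 22% + 33% + 1% + 25% = 133%.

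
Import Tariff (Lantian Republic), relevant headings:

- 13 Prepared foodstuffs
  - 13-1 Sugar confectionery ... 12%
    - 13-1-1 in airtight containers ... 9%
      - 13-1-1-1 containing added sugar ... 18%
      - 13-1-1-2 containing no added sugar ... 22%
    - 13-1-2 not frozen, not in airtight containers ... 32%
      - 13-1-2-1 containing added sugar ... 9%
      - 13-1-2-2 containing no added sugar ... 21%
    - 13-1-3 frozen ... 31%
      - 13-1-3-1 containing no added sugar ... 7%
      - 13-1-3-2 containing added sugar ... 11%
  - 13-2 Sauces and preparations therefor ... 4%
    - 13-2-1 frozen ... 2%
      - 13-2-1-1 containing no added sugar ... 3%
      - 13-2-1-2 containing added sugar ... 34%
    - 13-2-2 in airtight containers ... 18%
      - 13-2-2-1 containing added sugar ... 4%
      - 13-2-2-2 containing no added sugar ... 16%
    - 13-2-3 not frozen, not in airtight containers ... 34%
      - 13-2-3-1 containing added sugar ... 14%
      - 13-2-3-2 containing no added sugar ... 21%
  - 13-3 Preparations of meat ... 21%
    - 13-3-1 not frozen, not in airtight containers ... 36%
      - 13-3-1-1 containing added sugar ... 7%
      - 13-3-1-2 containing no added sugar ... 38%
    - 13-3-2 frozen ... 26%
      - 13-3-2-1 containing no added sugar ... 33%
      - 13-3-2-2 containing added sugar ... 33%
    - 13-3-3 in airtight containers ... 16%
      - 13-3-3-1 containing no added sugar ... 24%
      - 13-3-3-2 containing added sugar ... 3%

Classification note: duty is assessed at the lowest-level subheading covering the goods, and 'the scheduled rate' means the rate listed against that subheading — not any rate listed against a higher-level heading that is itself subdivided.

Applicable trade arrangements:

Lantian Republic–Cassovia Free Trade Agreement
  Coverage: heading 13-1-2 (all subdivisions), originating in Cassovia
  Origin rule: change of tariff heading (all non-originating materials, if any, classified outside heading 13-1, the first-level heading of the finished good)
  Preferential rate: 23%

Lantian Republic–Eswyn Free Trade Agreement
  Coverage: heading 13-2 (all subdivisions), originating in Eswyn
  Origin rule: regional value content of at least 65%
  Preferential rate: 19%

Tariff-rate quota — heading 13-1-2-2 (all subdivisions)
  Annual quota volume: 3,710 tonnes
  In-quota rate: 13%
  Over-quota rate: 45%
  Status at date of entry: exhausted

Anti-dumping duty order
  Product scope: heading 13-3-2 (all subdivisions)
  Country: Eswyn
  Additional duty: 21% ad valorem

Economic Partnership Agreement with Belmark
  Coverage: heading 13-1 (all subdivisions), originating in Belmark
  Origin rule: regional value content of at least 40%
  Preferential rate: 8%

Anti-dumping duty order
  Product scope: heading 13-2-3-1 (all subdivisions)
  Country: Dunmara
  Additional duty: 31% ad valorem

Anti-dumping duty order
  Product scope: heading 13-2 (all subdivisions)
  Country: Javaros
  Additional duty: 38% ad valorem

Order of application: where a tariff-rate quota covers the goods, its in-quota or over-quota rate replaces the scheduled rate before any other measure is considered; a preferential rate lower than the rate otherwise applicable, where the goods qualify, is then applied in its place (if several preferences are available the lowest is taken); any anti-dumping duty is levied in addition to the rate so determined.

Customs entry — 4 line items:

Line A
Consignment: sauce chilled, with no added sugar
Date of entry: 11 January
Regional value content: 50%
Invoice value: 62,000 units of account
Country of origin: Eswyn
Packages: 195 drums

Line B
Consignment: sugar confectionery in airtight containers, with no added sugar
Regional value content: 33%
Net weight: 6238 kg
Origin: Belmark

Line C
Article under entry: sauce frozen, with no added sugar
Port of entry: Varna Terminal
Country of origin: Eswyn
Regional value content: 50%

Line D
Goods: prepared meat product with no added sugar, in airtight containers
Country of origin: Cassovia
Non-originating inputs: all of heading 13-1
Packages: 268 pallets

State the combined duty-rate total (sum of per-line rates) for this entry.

70%

Line A: sauce → 13-2; chilled → 13-2-3; with no added sugar → 13-2-3-2. Scheduled 21%. Eswyn agreement on 13-2: RVC < 65%. → 21%.
Line B: sugar confectionery → 13-1; in airtight containers → 13-1-1; with no added sugar → 13-1-1-2. Scheduled 22%. Belmark agreement on 13-1: RVC < 40%. → 22%.
Line C: sauce → 13-2; frozen → 13-2-1; with no added sugar → 13-2-1-1. Scheduled 3%. Eswyn agreement on 13-2: RVC < 65%. → 3%.
Line D: prepared meat product → 13-3; in airtight containers → 13-3-3; with no added sugar → 13-3-3-1. Scheduled 24%. Cassovia agreement on 13-1-2: 13-3-3-1 not covered. → 24%.
Sum: 21% + 22% + 3% + 24% = 70%.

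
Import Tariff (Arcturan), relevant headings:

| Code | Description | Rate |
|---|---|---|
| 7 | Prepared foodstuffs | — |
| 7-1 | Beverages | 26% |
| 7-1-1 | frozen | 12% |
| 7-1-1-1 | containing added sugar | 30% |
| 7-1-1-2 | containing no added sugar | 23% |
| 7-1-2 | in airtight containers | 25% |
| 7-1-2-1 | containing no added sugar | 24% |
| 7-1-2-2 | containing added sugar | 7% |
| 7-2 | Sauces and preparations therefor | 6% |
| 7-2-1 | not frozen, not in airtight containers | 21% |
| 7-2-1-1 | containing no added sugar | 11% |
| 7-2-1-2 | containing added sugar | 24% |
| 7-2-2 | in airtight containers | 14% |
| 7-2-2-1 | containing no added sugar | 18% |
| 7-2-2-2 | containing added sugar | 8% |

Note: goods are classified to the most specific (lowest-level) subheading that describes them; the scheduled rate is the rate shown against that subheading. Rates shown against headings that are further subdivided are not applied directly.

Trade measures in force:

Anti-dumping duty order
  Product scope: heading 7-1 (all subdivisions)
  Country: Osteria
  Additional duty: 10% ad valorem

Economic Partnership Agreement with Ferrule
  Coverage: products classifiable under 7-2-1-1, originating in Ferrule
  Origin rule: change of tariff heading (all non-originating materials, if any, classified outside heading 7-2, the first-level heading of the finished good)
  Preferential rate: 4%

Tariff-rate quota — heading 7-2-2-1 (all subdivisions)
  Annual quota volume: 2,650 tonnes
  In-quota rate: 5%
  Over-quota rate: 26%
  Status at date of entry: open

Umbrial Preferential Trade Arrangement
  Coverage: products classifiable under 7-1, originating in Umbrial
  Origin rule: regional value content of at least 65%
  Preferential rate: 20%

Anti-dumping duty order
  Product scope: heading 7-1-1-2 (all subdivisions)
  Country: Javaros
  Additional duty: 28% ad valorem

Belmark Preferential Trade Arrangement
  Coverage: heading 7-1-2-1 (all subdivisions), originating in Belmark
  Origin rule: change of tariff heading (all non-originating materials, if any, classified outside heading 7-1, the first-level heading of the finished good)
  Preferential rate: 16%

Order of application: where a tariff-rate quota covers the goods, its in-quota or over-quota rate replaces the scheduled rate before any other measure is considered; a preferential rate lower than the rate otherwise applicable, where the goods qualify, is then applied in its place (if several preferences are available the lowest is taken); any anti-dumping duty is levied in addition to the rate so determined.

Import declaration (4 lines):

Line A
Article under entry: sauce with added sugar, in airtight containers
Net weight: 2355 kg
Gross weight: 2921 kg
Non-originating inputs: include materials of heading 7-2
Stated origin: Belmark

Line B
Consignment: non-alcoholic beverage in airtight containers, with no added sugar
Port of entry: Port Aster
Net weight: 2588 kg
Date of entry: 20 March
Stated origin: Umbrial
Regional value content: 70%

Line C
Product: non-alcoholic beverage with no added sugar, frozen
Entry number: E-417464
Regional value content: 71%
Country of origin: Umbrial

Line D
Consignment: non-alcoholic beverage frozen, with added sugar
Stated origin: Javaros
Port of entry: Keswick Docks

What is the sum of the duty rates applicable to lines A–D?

Line A: sauce → 7-2; in airtight containers → 7-2-2; with added sugar → 7-2-2-2. Scheduled 8%. Belmark agreement on 7-1-2-1: 7-2-2-2 not covered. → 8%.
Line B: non-alcoholic beverage → 7-1; in airtight containers → 7-1-2; with no added sugar → 7-1-2-1. Scheduled 24%. Umbrial agreement on 7-1: RVC ≥ 65% → 20% available; preferential 20%. → 20%.
Line C: non-alcoholic beverage → 7-1; frozen → 7-1-1; with no added sugar → 7-1-1-2. Scheduled 23%. Umbrial agreement on 7-1: RVC ≥ 65% → 20% available; preferential 20%. → 20%.
Line D: non-alcoholic beverage → 7-1; frozen → 7-1-1; with added sugar → 7-1-1-1. Scheduled 30%. No special measure applies. → 30%.
Sum: 8% + 20% + 20% + 30% = 78%.

78%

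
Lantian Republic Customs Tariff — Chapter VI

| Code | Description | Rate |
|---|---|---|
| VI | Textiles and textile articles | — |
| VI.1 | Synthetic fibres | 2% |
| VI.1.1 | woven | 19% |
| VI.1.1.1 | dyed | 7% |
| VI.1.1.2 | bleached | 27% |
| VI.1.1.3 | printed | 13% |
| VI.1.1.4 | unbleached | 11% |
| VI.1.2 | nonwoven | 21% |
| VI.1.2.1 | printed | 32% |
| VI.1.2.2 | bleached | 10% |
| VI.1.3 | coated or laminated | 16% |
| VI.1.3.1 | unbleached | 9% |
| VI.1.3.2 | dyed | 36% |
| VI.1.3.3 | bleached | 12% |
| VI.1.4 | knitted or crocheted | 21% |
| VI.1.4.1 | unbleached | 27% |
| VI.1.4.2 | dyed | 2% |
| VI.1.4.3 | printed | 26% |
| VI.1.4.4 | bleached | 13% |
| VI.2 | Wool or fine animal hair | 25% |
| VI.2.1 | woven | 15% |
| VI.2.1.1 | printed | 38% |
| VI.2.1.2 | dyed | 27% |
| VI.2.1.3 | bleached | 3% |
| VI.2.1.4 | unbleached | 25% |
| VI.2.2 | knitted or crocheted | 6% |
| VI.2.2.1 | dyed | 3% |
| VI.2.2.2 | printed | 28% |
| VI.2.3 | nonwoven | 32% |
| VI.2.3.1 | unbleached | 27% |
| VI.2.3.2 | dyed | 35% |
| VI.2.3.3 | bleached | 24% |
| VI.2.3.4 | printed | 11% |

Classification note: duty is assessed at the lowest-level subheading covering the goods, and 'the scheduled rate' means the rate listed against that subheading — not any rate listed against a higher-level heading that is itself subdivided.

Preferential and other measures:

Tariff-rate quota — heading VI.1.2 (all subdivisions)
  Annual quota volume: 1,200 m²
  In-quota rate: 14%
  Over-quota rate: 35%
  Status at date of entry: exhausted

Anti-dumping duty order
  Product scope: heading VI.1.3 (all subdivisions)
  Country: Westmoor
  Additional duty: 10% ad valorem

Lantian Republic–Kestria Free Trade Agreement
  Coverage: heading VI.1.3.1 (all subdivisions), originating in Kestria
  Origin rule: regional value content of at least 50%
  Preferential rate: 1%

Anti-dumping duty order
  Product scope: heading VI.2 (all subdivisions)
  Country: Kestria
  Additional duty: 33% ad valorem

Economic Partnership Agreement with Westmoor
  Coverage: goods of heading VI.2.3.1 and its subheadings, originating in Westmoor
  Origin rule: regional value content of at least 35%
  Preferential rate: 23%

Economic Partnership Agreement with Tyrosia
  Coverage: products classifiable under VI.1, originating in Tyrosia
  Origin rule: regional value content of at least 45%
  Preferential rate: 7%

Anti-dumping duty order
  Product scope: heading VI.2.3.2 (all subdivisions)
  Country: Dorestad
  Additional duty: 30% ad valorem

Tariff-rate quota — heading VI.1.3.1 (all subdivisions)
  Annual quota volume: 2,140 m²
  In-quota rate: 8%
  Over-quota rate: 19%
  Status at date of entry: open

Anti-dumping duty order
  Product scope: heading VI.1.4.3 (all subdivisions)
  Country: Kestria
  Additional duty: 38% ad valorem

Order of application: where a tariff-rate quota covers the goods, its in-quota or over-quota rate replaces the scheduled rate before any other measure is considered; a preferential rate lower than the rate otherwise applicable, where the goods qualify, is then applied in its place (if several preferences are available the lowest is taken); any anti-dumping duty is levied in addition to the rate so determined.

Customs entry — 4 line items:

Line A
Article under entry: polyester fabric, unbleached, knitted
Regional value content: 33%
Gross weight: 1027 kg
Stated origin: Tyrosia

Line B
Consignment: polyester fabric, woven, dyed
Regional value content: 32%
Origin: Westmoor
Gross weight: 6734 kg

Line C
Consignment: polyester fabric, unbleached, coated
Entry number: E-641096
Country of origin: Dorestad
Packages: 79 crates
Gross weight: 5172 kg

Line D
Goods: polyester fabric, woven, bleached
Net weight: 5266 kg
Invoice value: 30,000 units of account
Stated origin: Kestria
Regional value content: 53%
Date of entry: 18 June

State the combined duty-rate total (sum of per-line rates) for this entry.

69%

Line A: polyester → VI.1; knitted → VI.1.4; unbleached → VI.1.4.1. Scheduled 27%. Tyrosia agreement on VI.1: RVC < 45%. → 27%.
Line B: polyester → VI.1; woven → VI.1.1; dyed → VI.1.1.1. Scheduled 7%. Westmoor agreement on VI.2.3.1: VI.1.1.1 not covered. → 7%.
Line C: polyester → VI.1; coated → VI.1.3; unbleached → VI.1.3.1. Scheduled 9%. quota on VI.1.3.1 open → in-quota 8%. → 8%.
Line D: polyester → VI.1; woven → VI.1.1; bleached → VI.1.1.2. Scheduled 27%. Kestria agreement on VI.1.3.1: VI.1.1.2 not covered. → 27%.
Sum: 27% + 7% + 8% + 27% = 69%.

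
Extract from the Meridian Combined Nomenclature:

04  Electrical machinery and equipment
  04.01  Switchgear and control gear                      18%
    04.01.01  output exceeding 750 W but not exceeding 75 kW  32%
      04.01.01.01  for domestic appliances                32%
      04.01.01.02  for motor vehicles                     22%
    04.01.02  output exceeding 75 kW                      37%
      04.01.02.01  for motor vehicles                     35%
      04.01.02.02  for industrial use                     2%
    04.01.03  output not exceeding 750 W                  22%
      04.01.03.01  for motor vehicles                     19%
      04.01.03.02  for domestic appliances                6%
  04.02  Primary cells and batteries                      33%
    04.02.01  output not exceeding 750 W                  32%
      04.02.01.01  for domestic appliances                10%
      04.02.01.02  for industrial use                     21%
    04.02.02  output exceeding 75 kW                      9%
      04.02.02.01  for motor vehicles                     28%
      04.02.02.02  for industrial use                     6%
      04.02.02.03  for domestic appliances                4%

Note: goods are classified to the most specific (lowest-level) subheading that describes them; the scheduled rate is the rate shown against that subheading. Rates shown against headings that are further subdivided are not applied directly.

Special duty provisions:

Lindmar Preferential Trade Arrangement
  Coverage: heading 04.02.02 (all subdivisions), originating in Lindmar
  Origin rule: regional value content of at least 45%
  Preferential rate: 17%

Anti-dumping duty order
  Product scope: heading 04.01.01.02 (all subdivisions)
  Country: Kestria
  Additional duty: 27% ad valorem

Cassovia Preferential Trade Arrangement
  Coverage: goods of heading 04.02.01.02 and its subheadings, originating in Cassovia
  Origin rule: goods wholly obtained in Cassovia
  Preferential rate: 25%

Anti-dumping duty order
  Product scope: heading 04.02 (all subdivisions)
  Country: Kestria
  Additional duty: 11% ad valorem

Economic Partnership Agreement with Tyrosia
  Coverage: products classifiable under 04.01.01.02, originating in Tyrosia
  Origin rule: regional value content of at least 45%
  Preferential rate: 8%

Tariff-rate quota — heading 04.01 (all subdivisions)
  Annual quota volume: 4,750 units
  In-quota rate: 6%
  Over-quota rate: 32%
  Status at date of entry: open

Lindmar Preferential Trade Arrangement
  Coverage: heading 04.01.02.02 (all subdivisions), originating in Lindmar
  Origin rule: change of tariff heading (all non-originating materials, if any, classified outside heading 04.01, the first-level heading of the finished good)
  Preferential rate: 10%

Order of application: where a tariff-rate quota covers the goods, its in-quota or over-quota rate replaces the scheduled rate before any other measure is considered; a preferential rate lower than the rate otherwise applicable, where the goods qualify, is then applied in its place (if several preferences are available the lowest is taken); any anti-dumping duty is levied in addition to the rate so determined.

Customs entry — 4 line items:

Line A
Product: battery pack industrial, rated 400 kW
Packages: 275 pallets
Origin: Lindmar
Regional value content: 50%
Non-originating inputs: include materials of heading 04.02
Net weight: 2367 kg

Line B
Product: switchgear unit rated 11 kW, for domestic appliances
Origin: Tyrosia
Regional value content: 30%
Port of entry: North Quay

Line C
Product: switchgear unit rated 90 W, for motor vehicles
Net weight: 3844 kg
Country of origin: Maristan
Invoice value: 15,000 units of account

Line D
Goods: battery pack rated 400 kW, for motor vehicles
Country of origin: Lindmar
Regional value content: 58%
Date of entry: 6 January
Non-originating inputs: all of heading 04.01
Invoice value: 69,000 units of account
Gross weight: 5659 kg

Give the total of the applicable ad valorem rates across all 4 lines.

Line A: battery pack → 04.02; rated 400 kW → 04.02.02; industrial → 04.02.02.02. Scheduled 6%. Lindmar agreement on 04.02.02: RVC ≥ 45% → 17% available; Lindmar agreement on 04.01.02.02: 04.02.02.02 not covered; preference 17% not lower than 6% → no reduction. → 6%.
Line B: switchgear unit → 04.01; rated 11 kW → 04.01.01; for domestic appliances → 04.01.01.01. Scheduled 32%. quota on 04.01 open → in-quota 6%; Tyrosia agreement on 04.01.01.02: 04.01.01.01 not covered. → 6%.
Line C: switchgear unit → 04.01; rated 90 W → 04.01.03; for motor vehicles → 04.01.03.01. Scheduled 19%. quota on 04.01 open → in-quota 6%. → 6%.
Line D: battery pack → 04.02; rated 400 kW → 04.02.02; for motor vehicles → 04.02.02.01. Scheduled 28%. Lindmar agreement on 04.02.02: RVC ≥ 45% → 17% available; Lindmar agreement on 04.01.02.02: 04.02.02.01 not covered; preferential 17%. → 17%.
Sum: 6% + 6% + 6% + 17% = 35%.

35%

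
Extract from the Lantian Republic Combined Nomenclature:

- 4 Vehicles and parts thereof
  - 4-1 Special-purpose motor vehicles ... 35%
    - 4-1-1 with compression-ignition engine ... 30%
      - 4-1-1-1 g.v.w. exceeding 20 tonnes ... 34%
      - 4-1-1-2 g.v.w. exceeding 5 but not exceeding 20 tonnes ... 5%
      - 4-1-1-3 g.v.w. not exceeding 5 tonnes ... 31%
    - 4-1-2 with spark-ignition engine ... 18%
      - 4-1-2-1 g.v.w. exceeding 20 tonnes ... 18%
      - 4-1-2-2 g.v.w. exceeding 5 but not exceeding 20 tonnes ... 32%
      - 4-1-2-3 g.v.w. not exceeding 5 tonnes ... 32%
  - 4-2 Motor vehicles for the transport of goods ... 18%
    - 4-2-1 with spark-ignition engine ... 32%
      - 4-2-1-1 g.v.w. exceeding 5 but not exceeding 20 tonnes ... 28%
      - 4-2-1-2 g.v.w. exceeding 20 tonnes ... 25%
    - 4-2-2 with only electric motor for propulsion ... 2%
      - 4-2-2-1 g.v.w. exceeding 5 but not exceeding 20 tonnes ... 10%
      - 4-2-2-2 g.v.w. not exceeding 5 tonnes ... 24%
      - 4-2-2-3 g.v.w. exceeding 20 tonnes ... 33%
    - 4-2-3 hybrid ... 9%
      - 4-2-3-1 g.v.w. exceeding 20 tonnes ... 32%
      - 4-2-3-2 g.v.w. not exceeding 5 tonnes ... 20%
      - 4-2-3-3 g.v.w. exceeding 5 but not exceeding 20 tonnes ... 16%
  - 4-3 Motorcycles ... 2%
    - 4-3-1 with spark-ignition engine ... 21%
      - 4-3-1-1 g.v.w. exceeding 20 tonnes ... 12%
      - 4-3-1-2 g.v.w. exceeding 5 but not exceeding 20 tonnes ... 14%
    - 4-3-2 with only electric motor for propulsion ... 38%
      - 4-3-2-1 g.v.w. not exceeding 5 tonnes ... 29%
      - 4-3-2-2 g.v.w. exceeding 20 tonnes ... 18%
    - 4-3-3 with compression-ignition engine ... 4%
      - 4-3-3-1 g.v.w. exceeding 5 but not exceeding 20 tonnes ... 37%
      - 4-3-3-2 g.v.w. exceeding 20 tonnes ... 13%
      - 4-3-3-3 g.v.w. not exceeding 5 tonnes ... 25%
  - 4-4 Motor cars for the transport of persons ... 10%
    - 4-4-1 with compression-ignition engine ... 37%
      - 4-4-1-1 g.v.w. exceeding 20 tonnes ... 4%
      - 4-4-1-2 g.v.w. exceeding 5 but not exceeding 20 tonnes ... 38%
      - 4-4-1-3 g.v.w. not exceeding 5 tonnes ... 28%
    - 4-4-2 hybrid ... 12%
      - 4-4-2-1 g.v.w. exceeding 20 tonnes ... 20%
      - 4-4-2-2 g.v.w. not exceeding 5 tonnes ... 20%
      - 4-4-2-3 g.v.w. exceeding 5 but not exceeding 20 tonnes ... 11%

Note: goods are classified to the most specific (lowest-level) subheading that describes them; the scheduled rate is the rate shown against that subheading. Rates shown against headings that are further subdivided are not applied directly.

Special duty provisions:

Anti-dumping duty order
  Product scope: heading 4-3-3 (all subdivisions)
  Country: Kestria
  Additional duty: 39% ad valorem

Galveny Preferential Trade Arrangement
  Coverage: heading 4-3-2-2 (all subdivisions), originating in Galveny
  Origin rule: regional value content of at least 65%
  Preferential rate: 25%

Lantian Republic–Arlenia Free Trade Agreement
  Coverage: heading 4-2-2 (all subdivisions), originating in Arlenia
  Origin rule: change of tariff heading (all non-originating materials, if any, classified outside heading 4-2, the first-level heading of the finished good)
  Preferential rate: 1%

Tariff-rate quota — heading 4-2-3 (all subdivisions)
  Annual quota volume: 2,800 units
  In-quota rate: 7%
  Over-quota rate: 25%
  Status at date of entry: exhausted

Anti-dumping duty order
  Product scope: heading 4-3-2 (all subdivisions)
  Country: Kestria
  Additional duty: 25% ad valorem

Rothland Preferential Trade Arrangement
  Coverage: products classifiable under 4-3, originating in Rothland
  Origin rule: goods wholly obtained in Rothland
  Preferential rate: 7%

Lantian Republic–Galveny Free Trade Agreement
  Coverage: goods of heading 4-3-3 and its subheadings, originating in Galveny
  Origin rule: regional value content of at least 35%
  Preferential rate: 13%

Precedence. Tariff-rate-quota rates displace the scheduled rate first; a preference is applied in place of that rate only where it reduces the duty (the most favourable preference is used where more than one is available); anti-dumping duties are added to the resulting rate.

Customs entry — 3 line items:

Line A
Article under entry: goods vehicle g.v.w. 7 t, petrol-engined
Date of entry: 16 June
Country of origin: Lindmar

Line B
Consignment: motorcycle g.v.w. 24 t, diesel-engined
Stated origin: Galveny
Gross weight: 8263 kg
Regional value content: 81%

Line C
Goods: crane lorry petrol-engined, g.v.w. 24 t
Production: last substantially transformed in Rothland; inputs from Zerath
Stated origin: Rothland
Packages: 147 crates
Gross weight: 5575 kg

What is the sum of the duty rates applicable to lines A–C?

59%

Line A: goods vehicle → 4-2; petrol-engined → 4-2-1; g.v.w. 7 t → 4-2-1-1. Scheduled 28%. No special measure applies. → 28%.
Line B: motorcycle → 4-3; diesel-engined → 4-3-3; g.v.w. 24 t → 4-3-3-2. Scheduled 13%. Galveny agreement on 4-3-2-2: 4-3-3-2 not covered; Galveny agreement on 4-3-3: RVC ≥ 35% → 13% available; preference 13% not lower than 13% → no reduction. → 13%.
Line C: crane lorry → 4-1; petrol-engined → 4-1-2; g.v.w. 24 t → 4-1-2-1. Scheduled 18%. Rothland agreement on 4-3: 4-1-2-1 not covered. → 18%.
Sum: 28% + 13% + 18% = 59%.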